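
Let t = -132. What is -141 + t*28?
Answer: -3837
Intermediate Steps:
-141 + t*28 = -141 - 132*28 = -141 - 3696 = -3837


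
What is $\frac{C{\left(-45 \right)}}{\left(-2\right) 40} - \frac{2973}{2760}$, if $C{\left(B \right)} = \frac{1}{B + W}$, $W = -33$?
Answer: $- \frac{154573}{143520} \approx -1.077$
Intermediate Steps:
$C{\left(B \right)} = \frac{1}{-33 + B}$ ($C{\left(B \right)} = \frac{1}{B - 33} = \frac{1}{-33 + B}$)
$\frac{C{\left(-45 \right)}}{\left(-2\right) 40} - \frac{2973}{2760} = \frac{1}{\left(-33 - 45\right) \left(\left(-2\right) 40\right)} - \frac{2973}{2760} = \frac{1}{\left(-78\right) \left(-80\right)} - \frac{991}{920} = \left(- \frac{1}{78}\right) \left(- \frac{1}{80}\right) - \frac{991}{920} = \frac{1}{6240} - \frac{991}{920} = - \frac{154573}{143520}$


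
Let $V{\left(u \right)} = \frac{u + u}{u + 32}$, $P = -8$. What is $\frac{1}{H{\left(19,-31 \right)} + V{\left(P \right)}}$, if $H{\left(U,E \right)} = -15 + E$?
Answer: $- \frac{3}{140} \approx -0.021429$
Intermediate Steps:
$V{\left(u \right)} = \frac{2 u}{32 + u}$
$\frac{1}{H{\left(19,-31 \right)} + V{\left(P \right)}} = \frac{1}{\left(-15 - 31\right) + 2 \left(-8\right) \frac{1}{32 - 8}} = \frac{1}{-46 + 2 \left(-8\right) \frac{1}{24}} = \frac{1}{-46 - \frac{2}{3}} = \frac{1}{- \frac{140}{3}} = - \frac{3}{140}$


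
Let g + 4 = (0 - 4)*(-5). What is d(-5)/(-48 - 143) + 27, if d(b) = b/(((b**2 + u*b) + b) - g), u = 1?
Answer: 5152/191 ≈ 26.974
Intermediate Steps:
g = 16 (g = -4 + (0 - 4)*(-5) = -4 - 4*(-5) = -4 + 20 = 16)
d(b) = b/(-16 + b**2 + 2*b) (d(b) = b/(((b**2 + 1*b) + b) - 1*16) = b/(((b**2 + b) + b) - 16) = b/(((b + b**2) + b) - 16) = b/((b**2 + 2*b) - 16) = b/(-16 + b**2 + 2*b))
d(-5)/(-48 - 143) + 27 = (-5/(-16 + (-5)**2 + 2*(-5)))/(-48 - 143) + 27 = -5/(-16 + 25 - 10)/(-191) + 27 = -5/(-1)*(-1/191) + 27 = -5*(-1)*(-1/191) + 27 = 5*(-1/191) + 27 = -5/191 + 27 = 5152/191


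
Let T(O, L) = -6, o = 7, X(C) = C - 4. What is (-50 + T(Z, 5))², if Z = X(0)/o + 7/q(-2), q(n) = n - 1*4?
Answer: 3136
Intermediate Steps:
X(C) = -4 + C
q(n) = -4 + n (q(n) = n - 4 = -4 + n)
Z = -73/42 (Z = (-4 + 0)/7 + 7/(-4 - 2) = -4*⅐ + 7/(-6) = -4/7 + 7*(-⅙) = -4/7 - 7/6 = -73/42 ≈ -1.7381)
(-50 + T(Z, 5))² = (-50 - 6)² = (-56)² = 3136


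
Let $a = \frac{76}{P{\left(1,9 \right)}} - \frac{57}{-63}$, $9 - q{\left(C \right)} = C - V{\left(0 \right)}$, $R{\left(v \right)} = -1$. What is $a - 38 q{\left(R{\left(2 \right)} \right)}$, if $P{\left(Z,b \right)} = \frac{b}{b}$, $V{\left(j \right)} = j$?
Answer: $- \frac{6365}{21} \approx -303.1$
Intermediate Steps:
$P{\left(Z,b \right)} = 1$
$q{\left(C \right)} = 9 - C$ ($q{\left(C \right)} = 9 - \left(C - 0\right) = 9 - \left(C + 0\right) = 9 - C$)
$a = \frac{1615}{21}$ ($a = \frac{76}{1} - \frac{57}{-63} = 76 \cdot 1 - - \frac{19}{21} = 76 + \frac{19}{21} = \frac{1615}{21} \approx 76.905$)
$a - 38 q{\left(R{\left(2 \right)} \right)} = \frac{1615}{21} - 38 \left(9 - -1\right) = \frac{1615}{21} - 38 \left(9 + 1\right) = \frac{1615}{21} - 380 = - \frac{6365}{21}$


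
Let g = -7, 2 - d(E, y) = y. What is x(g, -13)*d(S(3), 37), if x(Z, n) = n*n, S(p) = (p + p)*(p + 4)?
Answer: -5915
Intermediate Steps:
S(p) = 2*p*(4 + p) (S(p) = (2*p)*(4 + p) = 2*p*(4 + p))
d(E, y) = 2 - y
x(Z, n) = n²
x(g, -13)*d(S(3), 37) = (-13)²*(2 - 1*37) = 169*(2 - 37) = 169*(-35) = -5915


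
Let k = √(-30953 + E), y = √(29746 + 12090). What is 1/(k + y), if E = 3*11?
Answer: 1/(2*(√10459 + I*√7730)) ≈ 0.0028113 - 0.0024169*I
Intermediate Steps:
E = 33
y = 2*√10459 (y = √41836 = 2*√10459 ≈ 204.54)
k = 2*I*√7730 (k = √(-30953 + 33) = √(-30920) = 2*I*√7730 ≈ 175.84*I)
1/(k + y) = 1/(2*I*√7730 + 2*√10459) = 1/(2*√10459 + 2*I*√7730)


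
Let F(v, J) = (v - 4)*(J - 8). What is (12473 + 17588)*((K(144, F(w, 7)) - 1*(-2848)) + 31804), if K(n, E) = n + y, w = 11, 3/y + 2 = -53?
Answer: 57530050397/55 ≈ 1.0460e+9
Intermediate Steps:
y = -3/55 (y = 3/(-2 - 53) = 3/(-55) = 3*(-1/55) = -3/55 ≈ -0.054545)
F(v, J) = (-8 + J)*(-4 + v) (F(v, J) = (-4 + v)*(-8 + J) = (-8 + J)*(-4 + v))
K(n, E) = -3/55 + n (K(n, E) = n - 3/55 = -3/55 + n)
(12473 + 17588)*((K(144, F(w, 7)) - 1*(-2848)) + 31804) = (12473 + 17588)*(((-3/55 + 144) - 1*(-2848)) + 31804) = 30061*((7917/55 + 2848) + 31804) = 30061*(164557/55 + 31804) = 30061*(1913777/55) = 57530050397/55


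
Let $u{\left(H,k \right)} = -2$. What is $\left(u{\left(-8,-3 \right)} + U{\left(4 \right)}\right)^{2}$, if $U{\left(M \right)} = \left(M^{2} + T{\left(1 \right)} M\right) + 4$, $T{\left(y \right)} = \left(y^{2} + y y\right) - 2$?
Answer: $324$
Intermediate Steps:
$T{\left(y \right)} = -2 + 2 y^{2}$ ($T{\left(y \right)} = \left(y^{2} + y^{2}\right) - 2 = 2 y^{2} - 2 = -2 + 2 y^{2}$)
$U{\left(M \right)} = 4 + M^{2}$ ($U{\left(M \right)} = \left(M^{2} + \left(-2 + 2 \cdot 1^{2}\right) M\right) + 4 = \left(M^{2} + \left(-2 + 2 \cdot 1\right) M\right) + 4 = \left(M^{2} + \left(-2 + 2\right) M\right) + 4 = \left(M^{2} + 0 M\right) + 4 = \left(M^{2} + 0\right) + 4 = M^{2} + 4 = 4 + M^{2}$)
$\left(u{\left(-8,-3 \right)} + U{\left(4 \right)}\right)^{2} = \left(-2 + \left(4 + 4^{2}\right)\right)^{2} = \left(-2 + \left(4 + 16\right)\right)^{2} = \left(-2 + 20\right)^{2} = 18^{2} = 324$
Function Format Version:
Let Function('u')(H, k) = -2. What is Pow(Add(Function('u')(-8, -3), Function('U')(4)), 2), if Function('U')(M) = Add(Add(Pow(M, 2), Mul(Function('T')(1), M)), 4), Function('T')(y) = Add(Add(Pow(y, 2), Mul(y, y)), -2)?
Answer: 324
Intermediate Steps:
Function('T')(y) = Add(-2, Mul(2, Pow(y, 2))) (Function('T')(y) = Add(Add(Pow(y, 2), Pow(y, 2)), -2) = Add(Mul(2, Pow(y, 2)), -2) = Add(-2, Mul(2, Pow(y, 2))))
Function('U')(M) = Add(4, Pow(M, 2)) (Function('U')(M) = Add(Add(Pow(M, 2), Mul(Add(-2, Mul(2, Pow(1, 2))), M)), 4) = Add(Add(Pow(M, 2), Mul(Add(-2, Mul(2, 1)), M)), 4) = Add(Add(Pow(M, 2), Mul(Add(-2, 2), M)), 4) = Add(Add(Pow(M, 2), Mul(0, M)), 4) = Add(Add(Pow(M, 2), 0), 4) = Add(Pow(M, 2), 4) = Add(4, Pow(M, 2)))
Pow(Add(Function('u')(-8, -3), Function('U')(4)), 2) = Pow(Add(-2, Add(4, Pow(4, 2))), 2) = Pow(Add(-2, Add(4, 16)), 2) = Pow(Add(-2, 20), 2) = Pow(18, 2) = 324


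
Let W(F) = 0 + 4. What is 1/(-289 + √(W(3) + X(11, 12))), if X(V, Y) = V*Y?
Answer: -17/4905 - 2*√34/83385 ≈ -0.0036057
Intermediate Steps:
W(F) = 4
1/(-289 + √(W(3) + X(11, 12))) = 1/(-289 + √(4 + 11*12)) = 1/(-289 + √(4 + 132)) = 1/(-289 + √136) = 1/(-289 + 2*√34)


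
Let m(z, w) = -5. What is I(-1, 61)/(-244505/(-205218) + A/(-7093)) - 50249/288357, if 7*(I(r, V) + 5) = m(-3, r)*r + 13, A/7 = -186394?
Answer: -101928170543883193/543973573796265291 ≈ -0.18738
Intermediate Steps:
A = -1304758 (A = 7*(-186394) = -1304758)
I(r, V) = -22/7 - 5*r/7 (I(r, V) = -5 + (-5*r + 13)/7 = -5 + (13 - 5*r)/7 = -5 + (13/7 - 5*r/7) = -22/7 - 5*r/7)
I(-1, 61)/(-244505/(-205218) + A/(-7093)) - 50249/288357 = (-22/7 - 5/7*(-1))/(-244505/(-205218) - 1304758/(-7093)) - 50249/288357 = (-22/7 + 5/7)/(-244505*(-1/205218) - 1304758*(-1/7093)) - 50249*1/288357 = -17/(7*(244505/205218 + 1304758/7093)) - 50249/288357 = -17/(7*269494101209/1455611274) - 50249/288357 = -17/7*1455611274/269494101209 - 50249/288357 = -24745391658/1886458708463 - 50249/288357 = -101928170543883193/543973573796265291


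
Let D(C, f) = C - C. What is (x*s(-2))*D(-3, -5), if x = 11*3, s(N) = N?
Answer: 0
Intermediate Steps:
D(C, f) = 0
x = 33
(x*s(-2))*D(-3, -5) = (33*(-2))*0 = -66*0 = 0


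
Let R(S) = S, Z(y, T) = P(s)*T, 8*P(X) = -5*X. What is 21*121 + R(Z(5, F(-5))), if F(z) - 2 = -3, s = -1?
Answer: 20323/8 ≈ 2540.4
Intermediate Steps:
P(X) = -5*X/8 (P(X) = (-5*X)/8 = -5*X/8)
F(z) = -1 (F(z) = 2 - 3 = -1)
Z(y, T) = 5*T/8 (Z(y, T) = (-5/8*(-1))*T = 5*T/8)
21*121 + R(Z(5, F(-5))) = 21*121 + (5/8)*(-1) = 2541 - 5/8 = 20323/8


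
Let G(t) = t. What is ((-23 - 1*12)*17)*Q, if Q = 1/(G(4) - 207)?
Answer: 85/29 ≈ 2.9310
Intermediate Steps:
Q = -1/203 (Q = 1/(4 - 207) = 1/(-203) = -1/203 ≈ -0.0049261)
((-23 - 1*12)*17)*Q = ((-23 - 1*12)*17)*(-1/203) = ((-23 - 12)*17)*(-1/203) = -35*17*(-1/203) = -595*(-1/203) = 85/29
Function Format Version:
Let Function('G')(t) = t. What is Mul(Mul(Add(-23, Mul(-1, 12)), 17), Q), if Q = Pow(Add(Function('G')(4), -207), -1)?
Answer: Rational(85, 29) ≈ 2.9310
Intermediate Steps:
Q = Rational(-1, 203) (Q = Pow(Add(4, -207), -1) = Pow(-203, -1) = Rational(-1, 203) ≈ -0.0049261)
Mul(Mul(Add(-23, Mul(-1, 12)), 17), Q) = Mul(Mul(Add(-23, Mul(-1, 12)), 17), Rational(-1, 203)) = Mul(Mul(Add(-23, -12), 17), Rational(-1, 203)) = Mul(Mul(-35, 17), Rational(-1, 203)) = Mul(-595, Rational(-1, 203)) = Rational(85, 29)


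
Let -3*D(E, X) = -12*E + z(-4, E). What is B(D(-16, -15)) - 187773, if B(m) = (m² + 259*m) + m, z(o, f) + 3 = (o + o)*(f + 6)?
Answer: -1827416/9 ≈ -2.0305e+5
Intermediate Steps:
z(o, f) = -3 + 2*o*(6 + f) (z(o, f) = -3 + (o + o)*(f + 6) = -3 + (2*o)*(6 + f) = -3 + 2*o*(6 + f))
D(E, X) = 17 + 20*E/3 (D(E, X) = -(-12*E + (-3 + 12*(-4) + 2*E*(-4)))/3 = -(-12*E + (-3 - 48 - 8*E))/3 = -(-12*E + (-51 - 8*E))/3 = -(-51 - 20*E)/3 = 17 + 20*E/3)
B(m) = m² + 260*m
B(D(-16, -15)) - 187773 = (17 + (20/3)*(-16))*(260 + (17 + (20/3)*(-16))) - 187773 = (17 - 320/3)*(260 + (17 - 320/3)) - 187773 = -269*(260 - 269/3)/3 - 187773 = -269/3*511/3 - 187773 = -137459/9 - 187773 = -1827416/9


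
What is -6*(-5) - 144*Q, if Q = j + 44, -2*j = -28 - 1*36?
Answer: -10914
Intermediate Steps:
j = 32 (j = -(-28 - 1*36)/2 = -(-28 - 36)/2 = -½*(-64) = 32)
Q = 76 (Q = 32 + 44 = 76)
-6*(-5) - 144*Q = -6*(-5) - 144*76 = 30 - 10944 = -10914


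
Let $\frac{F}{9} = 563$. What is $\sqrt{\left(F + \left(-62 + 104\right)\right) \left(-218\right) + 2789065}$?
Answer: $\sqrt{1675303} \approx 1294.3$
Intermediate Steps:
$F = 5067$ ($F = 9 \cdot 563 = 5067$)
$\sqrt{\left(F + \left(-62 + 104\right)\right) \left(-218\right) + 2789065} = \sqrt{\left(5067 + \left(-62 + 104\right)\right) \left(-218\right) + 2789065} = \sqrt{\left(5067 + 42\right) \left(-218\right) + 2789065} = \sqrt{5109 \left(-218\right) + 2789065} = \sqrt{-1113762 + 2789065} = \sqrt{1675303}$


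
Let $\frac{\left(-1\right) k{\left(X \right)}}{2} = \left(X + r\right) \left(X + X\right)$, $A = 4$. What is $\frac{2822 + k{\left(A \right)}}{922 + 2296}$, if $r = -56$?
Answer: $\frac{1827}{1609} \approx 1.1355$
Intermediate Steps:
$k{\left(X \right)} = - 4 X \left(-56 + X\right)$ ($k{\left(X \right)} = - 2 \left(X - 56\right) \left(X + X\right) = - 2 \left(-56 + X\right) 2 X = - 2 \cdot 2 X \left(-56 + X\right) = - 4 X \left(-56 + X\right)$)
$\frac{2822 + k{\left(A \right)}}{922 + 2296} = \frac{2822 + 4 \cdot 4 \left(56 - 4\right)}{922 + 2296} = \frac{2822 + 4 \cdot 4 \left(56 - 4\right)}{3218} = \left(2822 + 4 \cdot 4 \cdot 52\right) \frac{1}{3218} = \left(2822 + 832\right) \frac{1}{3218} = 3654 \cdot \frac{1}{3218} = \frac{1827}{1609}$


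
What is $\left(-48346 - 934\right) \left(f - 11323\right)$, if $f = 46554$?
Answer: $-1736183680$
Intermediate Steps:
$\left(-48346 - 934\right) \left(f - 11323\right) = \left(-48346 - 934\right) \left(46554 - 11323\right) = \left(-49280\right) 35231 = -1736183680$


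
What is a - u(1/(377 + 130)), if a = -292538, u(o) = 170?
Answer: -292708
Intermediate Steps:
a - u(1/(377 + 130)) = -292538 - 1*170 = -292538 - 170 = -292708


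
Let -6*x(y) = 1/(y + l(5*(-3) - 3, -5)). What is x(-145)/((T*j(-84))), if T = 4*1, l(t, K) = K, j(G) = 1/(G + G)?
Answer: -7/150 ≈ -0.046667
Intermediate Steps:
j(G) = 1/(2*G)
T = 4
x(y) = -1/(6*(-5 + y)) (x(y) = -1/(6*(y - 5)) = -1/(6*(-5 + y)))
x(-145)/((T*j(-84))) = (-1/(-30 + 6*(-145)))/((4*((½)/(-84)))) = (-1/(-30 - 870))/((4*((½)*(-1/84)))) = (-1/(-900))/((4*(-1/168))) = (-1*(-1/900))/(-1/42) = (1/900)*(-42) = -7/150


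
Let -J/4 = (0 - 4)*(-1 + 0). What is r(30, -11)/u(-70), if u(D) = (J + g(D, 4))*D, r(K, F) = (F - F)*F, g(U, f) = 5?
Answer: 0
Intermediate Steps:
J = -16 (J = -4*(0 - 4)*(-1 + 0) = -(-16)*(-1) = -4*4 = -16)
r(K, F) = 0 (r(K, F) = 0*F = 0)
u(D) = -11*D (u(D) = (-16 + 5)*D = -11*D)
r(30, -11)/u(-70) = 0/((-11*(-70))) = 0/770 = 0*(1/770) = 0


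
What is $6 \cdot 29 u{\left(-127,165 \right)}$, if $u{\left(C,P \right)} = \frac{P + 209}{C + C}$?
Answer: $- \frac{32538}{127} \approx -256.2$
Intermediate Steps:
$u{\left(C,P \right)} = \frac{209 + P}{2 C}$
$6 \cdot 29 u{\left(-127,165 \right)} = 6 \cdot 29 \frac{209 + 165}{2 \left(-127\right)} = 174 \cdot \frac{1}{2} \left(- \frac{1}{127}\right) 374 = 174 \left(- \frac{187}{127}\right) = - \frac{32538}{127}$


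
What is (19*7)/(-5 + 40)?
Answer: 19/5 ≈ 3.8000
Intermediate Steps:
(19*7)/(-5 + 40) = 133/35 = 133*(1/35) = 19/5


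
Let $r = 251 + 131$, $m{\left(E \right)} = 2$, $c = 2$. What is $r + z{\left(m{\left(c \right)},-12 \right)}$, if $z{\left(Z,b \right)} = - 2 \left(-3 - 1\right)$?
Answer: $390$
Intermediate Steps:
$z{\left(Z,b \right)} = 8$ ($z{\left(Z,b \right)} = \left(-2\right) \left(-4\right) = 8$)
$r = 382$
$r + z{\left(m{\left(c \right)},-12 \right)} = 382 + 8 = 390$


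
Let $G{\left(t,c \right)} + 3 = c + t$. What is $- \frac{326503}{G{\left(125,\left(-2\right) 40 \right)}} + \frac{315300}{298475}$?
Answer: $- \frac{3897589613}{501438} \approx -7772.8$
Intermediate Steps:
$G{\left(t,c \right)} = -3 + c + t$ ($G{\left(t,c \right)} = -3 + \left(c + t\right) = -3 + c + t$)
$- \frac{326503}{G{\left(125,\left(-2\right) 40 \right)}} + \frac{315300}{298475} = - \frac{326503}{-3 - 80 + 125} + \frac{315300}{298475} = - \frac{326503}{-3 - 80 + 125} + 315300 \cdot \frac{1}{298475} = - \frac{326503}{42} + \frac{12612}{11939} = - \frac{3897589613}{501438}$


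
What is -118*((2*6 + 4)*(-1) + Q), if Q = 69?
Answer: -6254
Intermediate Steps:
-118*((2*6 + 4)*(-1) + Q) = -118*((2*6 + 4)*(-1) + 69) = -118*((12 + 4)*(-1) + 69) = -118*(16*(-1) + 69) = -118*(-16 + 69) = -118*53 = -6254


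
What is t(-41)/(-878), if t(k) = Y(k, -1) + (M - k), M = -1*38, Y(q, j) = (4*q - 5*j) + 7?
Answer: 149/878 ≈ 0.16970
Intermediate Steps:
Y(q, j) = 7 - 5*j + 4*q (Y(q, j) = (-5*j + 4*q) + 7 = 7 - 5*j + 4*q)
M = -38
t(k) = -26 + 3*k (t(k) = (7 - 5*(-1) + 4*k) + (-38 - k) = (7 + 5 + 4*k) + (-38 - k) = (12 + 4*k) + (-38 - k) = -26 + 3*k)
t(-41)/(-878) = (-26 + 3*(-41))/(-878) = (-26 - 123)*(-1/878) = -149*(-1/878) = 149/878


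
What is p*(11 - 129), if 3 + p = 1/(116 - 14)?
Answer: 17995/51 ≈ 352.84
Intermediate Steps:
p = -305/102 (p = -3 + 1/(116 - 14) = -3 + 1/102 = -305/102 ≈ -2.9902)
p*(11 - 129) = -305*(11 - 129)/102 = -305/102*(-118) = 17995/51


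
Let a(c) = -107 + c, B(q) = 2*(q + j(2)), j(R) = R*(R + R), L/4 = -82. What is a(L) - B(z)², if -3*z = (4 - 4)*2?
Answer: -691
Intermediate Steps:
L = -328 (L = 4*(-82) = -328)
j(R) = 2*R² (j(R) = R*(2*R) = 2*R²)
z = 0 (z = -(4 - 4)*2/3 = -0*2 = -⅓*0 = 0)
B(q) = 16 + 2*q (B(q) = 2*(q + 2*2²) = 2*(q + 2*4) = 2*(q + 8) = 2*(8 + q) = 16 + 2*q)
a(L) - B(z)² = (-107 - 328) - (16 + 2*0)² = -435 - (16 + 0)² = -435 - 1*16² = -435 - 1*256 = -435 - 256 = -691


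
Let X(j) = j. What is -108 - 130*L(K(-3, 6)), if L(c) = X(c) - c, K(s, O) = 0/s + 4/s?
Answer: -108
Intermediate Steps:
K(s, O) = 4/s (K(s, O) = 0 + 4/s = 4/s)
L(c) = 0 (L(c) = c - c = 0)
-108 - 130*L(K(-3, 6)) = -108 - 130*0 = -108 + 0 = -108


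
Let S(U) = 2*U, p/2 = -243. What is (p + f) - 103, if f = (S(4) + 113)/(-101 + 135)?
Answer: -19905/34 ≈ -585.44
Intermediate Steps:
p = -486 (p = 2*(-243) = -486)
f = 121/34 (f = (2*4 + 113)/(-101 + 135) = (8 + 113)/34 = 121*(1/34) = 121/34 ≈ 3.5588)
(p + f) - 103 = (-486 + 121/34) - 103 = -16403/34 - 103 = -19905/34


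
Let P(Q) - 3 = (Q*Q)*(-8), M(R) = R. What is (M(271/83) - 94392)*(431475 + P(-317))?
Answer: 2917746651010/83 ≈ 3.5154e+10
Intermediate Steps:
P(Q) = 3 - 8*Q**2 (P(Q) = 3 + (Q*Q)*(-8) = 3 + Q**2*(-8) = 3 - 8*Q**2)
(M(271/83) - 94392)*(431475 + P(-317)) = (271/83 - 94392)*(431475 + (3 - 8*(-317)**2)) = (271*(1/83) - 94392)*(431475 + (3 - 8*100489)) = (271/83 - 94392)*(431475 + (3 - 803912)) = -7834265*(431475 - 803909)/83 = -7834265/83*(-372434) = 2917746651010/83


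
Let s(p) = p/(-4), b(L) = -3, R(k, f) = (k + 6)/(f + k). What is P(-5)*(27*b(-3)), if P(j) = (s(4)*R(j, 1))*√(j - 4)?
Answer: -243*I/4 ≈ -60.75*I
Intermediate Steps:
R(k, f) = (6 + k)/(f + k)
s(p) = -p/4 (s(p) = p*(-¼) = -p/4)
P(j) = -√(-4 + j)*(6 + j)/(1 + j) (P(j) = ((-¼*4)*((6 + j)/(1 + j)))*√(j - 4) = (-(6 + j)/(1 + j))*√(-4 + j) = -√(-4 + j)*(6 + j)/(1 + j))
P(-5)*(27*b(-3)) = (√(-4 - 5)*(-6 - 1*(-5))/(1 - 5))*(27*(-3)) = (√(-9)*(-6 + 5)/(-4))*(-81) = -¼*3*I*(-1)*(-81) = (3*I/4)*(-81) = -243*I/4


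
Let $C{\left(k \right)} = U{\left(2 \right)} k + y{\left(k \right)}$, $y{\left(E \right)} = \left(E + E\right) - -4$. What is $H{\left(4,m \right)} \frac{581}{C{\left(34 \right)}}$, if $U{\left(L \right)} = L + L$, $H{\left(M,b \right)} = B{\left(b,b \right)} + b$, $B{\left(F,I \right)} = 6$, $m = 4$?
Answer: $\frac{2905}{104} \approx 27.933$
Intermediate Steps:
$H{\left(M,b \right)} = 6 + b$
$U{\left(L \right)} = 2 L$
$y{\left(E \right)} = 4 + 2 E$ ($y{\left(E \right)} = 2 E + 4 = 4 + 2 E$)
$C{\left(k \right)} = 4 + 6 k$ ($C{\left(k \right)} = 2 \cdot 2 k + \left(4 + 2 k\right) = 4 k + \left(4 + 2 k\right) = 4 + 6 k$)
$H{\left(4,m \right)} \frac{581}{C{\left(34 \right)}} = \left(6 + 4\right) \frac{581}{4 + 6 \cdot 34} = 10 \frac{581}{4 + 204} = 10 \cdot \frac{581}{208} = \frac{2905}{104}$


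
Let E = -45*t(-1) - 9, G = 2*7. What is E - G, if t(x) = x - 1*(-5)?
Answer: -203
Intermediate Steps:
t(x) = 5 + x (t(x) = x + 5 = 5 + x)
G = 14
E = -189 (E = -45*(5 - 1) - 9 = -45*4 - 9 = -180 - 9 = -189)
E - G = -189 - 1*14 = -189 - 14 = -203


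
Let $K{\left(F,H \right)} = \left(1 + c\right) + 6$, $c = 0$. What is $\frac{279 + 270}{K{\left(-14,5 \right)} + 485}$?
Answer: $\frac{183}{164} \approx 1.1159$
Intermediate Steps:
$K{\left(F,H \right)} = 7$ ($K{\left(F,H \right)} = \left(1 + 0\right) + 6 = 1 + 6 = 7$)
$\frac{279 + 270}{K{\left(-14,5 \right)} + 485} = \frac{279 + 270}{7 + 485} = \frac{549}{492} = 549 \cdot \frac{1}{492} = \frac{183}{164}$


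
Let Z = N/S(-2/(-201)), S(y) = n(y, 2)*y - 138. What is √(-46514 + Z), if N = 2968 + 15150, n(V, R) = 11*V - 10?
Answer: I*√363001601850293549/2789657 ≈ 215.98*I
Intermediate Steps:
n(V, R) = -10 + 11*V
N = 18118
S(y) = -138 + y*(-10 + 11*y) (S(y) = (-10 + 11*y)*y - 138 = y*(-10 + 11*y) - 138 = -138 + y*(-10 + 11*y))
Z = -365992659/2789657 (Z = 18118/(-138 + (-2/(-201))*(-10 + 11*(-2/(-201)))) = 18118/(-138 + (-2*(-1/201))*(-10 + 11*(-2*(-1/201)))) = 18118/(-138 + 2*(-10 + 11*(2/201))/201) = 18118/(-138 + 2*(-10 + 22/201)/201) = 18118/(-138 + (2/201)*(-1988/201)) = 18118/(-138 - 3976/40401) = 18118/(-5579314/40401) = 18118*(-40401/5579314) = -365992659/2789657 ≈ -131.20)
√(-46514 + Z) = √(-46514 - 365992659/2789657) = √(-130124098357/2789657) = I*√363001601850293549/2789657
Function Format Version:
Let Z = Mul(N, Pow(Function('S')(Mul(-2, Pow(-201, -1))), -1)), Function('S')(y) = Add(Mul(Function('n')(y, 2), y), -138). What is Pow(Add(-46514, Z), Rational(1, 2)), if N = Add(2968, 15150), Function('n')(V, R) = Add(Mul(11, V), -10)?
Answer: Mul(Rational(1, 2789657), I, Pow(363001601850293549, Rational(1, 2))) ≈ Mul(215.98, I)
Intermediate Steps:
Function('n')(V, R) = Add(-10, Mul(11, V))
N = 18118
Function('S')(y) = Add(-138, Mul(y, Add(-10, Mul(11, y)))) (Function('S')(y) = Add(Mul(Add(-10, Mul(11, y)), y), -138) = Add(Mul(y, Add(-10, Mul(11, y))), -138) = Add(-138, Mul(y, Add(-10, Mul(11, y)))))
Z = Rational(-365992659, 2789657) (Z = Mul(18118, Pow(Add(-138, Mul(Mul(-2, Pow(-201, -1)), Add(-10, Mul(11, Mul(-2, Pow(-201, -1)))))), -1)) = Mul(18118, Pow(Add(-138, Mul(Mul(-2, Rational(-1, 201)), Add(-10, Mul(11, Mul(-2, Rational(-1, 201)))))), -1)) = Mul(18118, Pow(Add(-138, Mul(Rational(2, 201), Add(-10, Mul(11, Rational(2, 201))))), -1)) = Mul(18118, Pow(Add(-138, Mul(Rational(2, 201), Add(-10, Rational(22, 201)))), -1)) = Mul(18118, Pow(Add(-138, Mul(Rational(2, 201), Rational(-1988, 201))), -1)) = Mul(18118, Pow(Add(-138, Rational(-3976, 40401)), -1)) = Mul(18118, Pow(Rational(-5579314, 40401), -1)) = Mul(18118, Rational(-40401, 5579314)) = Rational(-365992659, 2789657) ≈ -131.20)
Pow(Add(-46514, Z), Rational(1, 2)) = Pow(Add(-46514, Rational(-365992659, 2789657)), Rational(1, 2)) = Pow(Rational(-130124098357, 2789657), Rational(1, 2)) = Mul(Rational(1, 2789657), I, Pow(363001601850293549, Rational(1, 2)))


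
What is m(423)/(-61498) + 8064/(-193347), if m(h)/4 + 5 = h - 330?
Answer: -4476016/94368681 ≈ -0.047431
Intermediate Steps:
m(h) = -1340 + 4*h (m(h) = -20 + 4*(h - 330) = -20 + 4*(-330 + h) = -20 + (-1320 + 4*h) = -1340 + 4*h)
m(423)/(-61498) + 8064/(-193347) = (-1340 + 4*423)/(-61498) + 8064/(-193347) = (-1340 + 1692)*(-1/61498) + 8064*(-1/193347) = 352*(-1/61498) - 128/3069 = -176/30749 - 128/3069 = -4476016/94368681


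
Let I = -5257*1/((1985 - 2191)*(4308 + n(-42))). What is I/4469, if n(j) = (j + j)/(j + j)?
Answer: 5257/3966925726 ≈ 1.3252e-6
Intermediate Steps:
n(j) = 1 (n(j) = (2*j)/((2*j)) = (2*j)*(1/(2*j)) = 1)
I = 5257/887654 (I = -5257*1/((1985 - 2191)*(4308 + 1)) = -5257/((-206*4309)) = -5257/(-887654) = -5257*(-1/887654) = 5257/887654 ≈ 0.0059224)
I/4469 = (5257/887654)/4469 = (5257/887654)*(1/4469) = 5257/3966925726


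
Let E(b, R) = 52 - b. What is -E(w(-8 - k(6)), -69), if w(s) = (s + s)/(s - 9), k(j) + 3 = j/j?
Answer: -256/5 ≈ -51.200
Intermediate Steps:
k(j) = -2 (k(j) = -3 + j/j = -3 + 1 = -2)
w(s) = 2*s/(-9 + s) (w(s) = (2*s)/(-9 + s) = 2*s/(-9 + s))
-E(w(-8 - k(6)), -69) = -(52 - 2*(-8 - 1*(-2))/(-9 + (-8 - 1*(-2)))) = -(52 - 2*(-8 + 2)/(-9 + (-8 + 2))) = -(52 - 2*(-6)/(-9 - 6)) = -(52 - 2*(-6)/(-15)) = -(52 - 2*(-6)*(-1)/15) = -(52 - 1*⅘) = -(52 - ⅘) = -1*256/5 = -256/5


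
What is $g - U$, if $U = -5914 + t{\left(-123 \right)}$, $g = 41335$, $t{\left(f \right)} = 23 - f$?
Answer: $47103$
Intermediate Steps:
$U = -5768$ ($U = -5914 + \left(23 - -123\right) = -5914 + \left(23 + 123\right) = -5914 + 146 = -5768$)
$g - U = 41335 - -5768 = 41335 + 5768 = 47103$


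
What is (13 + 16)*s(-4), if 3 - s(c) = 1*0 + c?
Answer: 203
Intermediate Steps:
s(c) = 3 - c (s(c) = 3 - (1*0 + c) = 3 - (0 + c) = 3 - c)
(13 + 16)*s(-4) = (13 + 16)*(3 - 1*(-4)) = 29*(3 + 4) = 29*7 = 203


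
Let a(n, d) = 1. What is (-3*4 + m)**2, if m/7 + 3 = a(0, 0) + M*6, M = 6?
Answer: 51076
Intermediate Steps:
m = 238 (m = -21 + 7*(1 + 6*6) = -21 + 7*(1 + 36) = -21 + 7*37 = -21 + 259 = 238)
(-3*4 + m)**2 = (-3*4 + 238)**2 = (-12 + 238)**2 = 226**2 = 51076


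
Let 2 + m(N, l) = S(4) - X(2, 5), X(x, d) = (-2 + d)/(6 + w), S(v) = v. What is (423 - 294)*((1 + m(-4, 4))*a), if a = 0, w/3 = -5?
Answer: 0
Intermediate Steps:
w = -15 (w = 3*(-5) = -15)
X(x, d) = 2/9 - d/9 (X(x, d) = (-2 + d)/(6 - 15) = (-2 + d)/(-9) = (-2 + d)*(-1/9) = 2/9 - d/9)
m(N, l) = 7/3 (m(N, l) = -2 + (4 - (2/9 - 1/9*5)) = -2 + (4 - (2/9 - 5/9)) = -2 + (4 - 1*(-1/3)) = -2 + (4 + 1/3) = -2 + 13/3 = 7/3)
(423 - 294)*((1 + m(-4, 4))*a) = (423 - 294)*((1 + 7/3)*0) = 129*((10/3)*0) = 129*0 = 0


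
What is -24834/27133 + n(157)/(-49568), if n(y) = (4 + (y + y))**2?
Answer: -993692301/336232136 ≈ -2.9554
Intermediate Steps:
n(y) = (4 + 2*y)**2
-24834/27133 + n(157)/(-49568) = -24834/27133 + (4*(2 + 157)**2)/(-49568) = -24834*1/27133 + (4*159**2)*(-1/49568) = -24834/27133 + (4*25281)*(-1/49568) = -24834/27133 + 101124*(-1/49568) = -24834/27133 - 25281/12392 = -993692301/336232136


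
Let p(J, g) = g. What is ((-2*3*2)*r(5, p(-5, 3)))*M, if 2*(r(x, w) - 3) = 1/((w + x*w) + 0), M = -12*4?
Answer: 1744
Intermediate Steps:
M = -48
r(x, w) = 3 + 1/(2*(w + w*x)) (r(x, w) = 3 + 1/(2*((w + x*w) + 0)) = 3 + 1/(2*((w + w*x) + 0)) = 3 + 1/(2*(w + w*x)))
((-2*3*2)*r(5, p(-5, 3)))*M = ((-2*3*2)*((1/2)*(1 + 6*3 + 6*3*5)/(3*(1 + 5))))*(-48) = ((-6*2)*((1/2)*(1/3)*(1 + 18 + 90)/6))*(-48) = -6*109/(3*6)*(-48) = -12*109/36*(-48) = -109/3*(-48) = 1744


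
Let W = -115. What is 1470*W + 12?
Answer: -169038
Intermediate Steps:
1470*W + 12 = 1470*(-115) + 12 = -169050 + 12 = -169038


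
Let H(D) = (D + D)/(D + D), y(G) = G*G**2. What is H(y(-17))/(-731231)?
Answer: -1/731231 ≈ -1.3676e-6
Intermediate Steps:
y(G) = G**3
H(D) = 1 (H(D) = (2*D)/((2*D)) = (2*D)*(1/(2*D)) = 1)
H(y(-17))/(-731231) = 1/(-731231) = 1*(-1/731231) = -1/731231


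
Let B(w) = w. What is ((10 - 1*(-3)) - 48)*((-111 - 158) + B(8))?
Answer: 9135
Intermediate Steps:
((10 - 1*(-3)) - 48)*((-111 - 158) + B(8)) = ((10 - 1*(-3)) - 48)*((-111 - 158) + 8) = ((10 + 3) - 48)*(-269 + 8) = (13 - 48)*(-261) = -35*(-261) = 9135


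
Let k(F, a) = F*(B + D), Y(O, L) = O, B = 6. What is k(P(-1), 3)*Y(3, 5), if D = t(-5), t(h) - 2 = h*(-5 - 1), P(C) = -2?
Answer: -228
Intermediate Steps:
t(h) = 2 - 6*h (t(h) = 2 + h*(-5 - 1) = 2 + h*(-6) = 2 - 6*h)
D = 32 (D = 2 - 6*(-5) = 2 + 30 = 32)
k(F, a) = 38*F (k(F, a) = F*(6 + 32) = F*38 = 38*F)
k(P(-1), 3)*Y(3, 5) = (38*(-2))*3 = -76*3 = -228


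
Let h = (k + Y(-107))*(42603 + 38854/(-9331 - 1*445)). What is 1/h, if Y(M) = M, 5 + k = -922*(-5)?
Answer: 188/36022758401 ≈ 5.2189e-9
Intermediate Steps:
k = 4605 (k = -5 - 922*(-5) = -5 + 4610 = 4605)
h = 36022758401/188 (h = (4605 - 107)*(42603 + 38854/(-9331 - 1*445)) = 4498*(42603 + 38854/(-9331 - 445)) = 4498*(42603 + 38854/(-9776)) = 4498*(42603 + 38854*(-1/9776)) = 4498*(42603 - 19427/4888) = 4498*(208224037/4888) = 36022758401/188 ≈ 1.9161e+8)
1/h = 1/(36022758401/188) = 188/36022758401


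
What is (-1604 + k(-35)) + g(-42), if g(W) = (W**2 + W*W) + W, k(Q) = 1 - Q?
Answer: 1918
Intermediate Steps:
g(W) = W + 2*W**2 (g(W) = (W**2 + W**2) + W = 2*W**2 + W = W + 2*W**2)
(-1604 + k(-35)) + g(-42) = (-1604 + (1 - 1*(-35))) - 42*(1 + 2*(-42)) = (-1604 + (1 + 35)) - 42*(1 - 84) = (-1604 + 36) - 42*(-83) = -1568 + 3486 = 1918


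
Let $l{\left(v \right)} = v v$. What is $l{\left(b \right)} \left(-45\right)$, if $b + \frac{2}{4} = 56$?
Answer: $- \frac{554445}{4} \approx -1.3861 \cdot 10^{5}$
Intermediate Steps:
$b = \frac{111}{2}$ ($b = - \frac{1}{2} + 56 = \frac{111}{2} \approx 55.5$)
$l{\left(v \right)} = v^{2}$
$l{\left(b \right)} \left(-45\right) = \left(\frac{111}{2}\right)^{2} \left(-45\right) = \frac{12321}{4} \left(-45\right) = - \frac{554445}{4}$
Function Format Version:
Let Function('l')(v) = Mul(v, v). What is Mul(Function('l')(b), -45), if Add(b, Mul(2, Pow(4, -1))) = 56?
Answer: Rational(-554445, 4) ≈ -1.3861e+5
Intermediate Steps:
b = Rational(111, 2) (b = Add(Rational(-1, 2), 56) = Rational(111, 2) ≈ 55.500)
Function('l')(v) = Pow(v, 2)
Mul(Function('l')(b), -45) = Mul(Pow(Rational(111, 2), 2), -45) = Mul(Rational(12321, 4), -45) = Rational(-554445, 4)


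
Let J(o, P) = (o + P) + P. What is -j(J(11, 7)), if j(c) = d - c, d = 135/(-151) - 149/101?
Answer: 417409/15251 ≈ 27.369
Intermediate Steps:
d = -36134/15251 (d = 135*(-1/151) - 149*1/101 = -135/151 - 149/101 = -36134/15251 ≈ -2.3693)
J(o, P) = o + 2*P (J(o, P) = (P + o) + P = o + 2*P)
j(c) = -36134/15251 - c
-j(J(11, 7)) = -(-36134/15251 - (11 + 2*7)) = -(-36134/15251 - (11 + 14)) = -(-36134/15251 - 1*25) = -(-36134/15251 - 25) = -1*(-417409/15251) = 417409/15251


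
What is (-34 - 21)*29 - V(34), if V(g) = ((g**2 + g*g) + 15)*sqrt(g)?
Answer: -1595 - 2327*sqrt(34) ≈ -15164.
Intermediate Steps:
V(g) = sqrt(g)*(15 + 2*g**2) (V(g) = ((g**2 + g**2) + 15)*sqrt(g) = (2*g**2 + 15)*sqrt(g) = (15 + 2*g**2)*sqrt(g) = sqrt(g)*(15 + 2*g**2))
(-34 - 21)*29 - V(34) = (-34 - 21)*29 - sqrt(34)*(15 + 2*34**2) = -55*29 - sqrt(34)*(15 + 2*1156) = -1595 - sqrt(34)*(15 + 2312) = -1595 - sqrt(34)*2327 = -1595 - 2327*sqrt(34)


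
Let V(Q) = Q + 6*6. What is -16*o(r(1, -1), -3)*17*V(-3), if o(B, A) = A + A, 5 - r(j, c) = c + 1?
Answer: 53856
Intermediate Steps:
r(j, c) = 4 - c (r(j, c) = 5 - (c + 1) = 5 - (1 + c) = 5 + (-1 - c) = 4 - c)
V(Q) = 36 + Q (V(Q) = Q + 36 = 36 + Q)
o(B, A) = 2*A
-16*o(r(1, -1), -3)*17*V(-3) = -16*(2*(-3))*17*(36 - 3) = -16*(-6*17)*33 = -(-1632)*33 = -16*(-3366) = 53856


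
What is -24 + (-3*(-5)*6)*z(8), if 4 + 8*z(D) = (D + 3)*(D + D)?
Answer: 1911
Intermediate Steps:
z(D) = -½ + D*(3 + D)/4 (z(D) = -½ + ((D + 3)*(D + D))/8 = -½ + ((3 + D)*(2*D))/8 = -½ + (2*D*(3 + D))/8 = -½ + D*(3 + D)/4)
-24 + (-3*(-5)*6)*z(8) = -24 + (-3*(-5)*6)*(-½ + (¼)*8² + (¾)*8) = -24 + (15*6)*(-½ + (¼)*64 + 6) = -24 + 90*(-½ + 16 + 6) = -24 + 90*(43/2) = -24 + 1935 = 1911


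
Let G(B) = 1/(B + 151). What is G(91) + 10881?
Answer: 2633203/242 ≈ 10881.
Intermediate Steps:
G(B) = 1/(151 + B)
G(91) + 10881 = 1/(151 + 91) + 10881 = 1/242 + 10881 = 2633203/242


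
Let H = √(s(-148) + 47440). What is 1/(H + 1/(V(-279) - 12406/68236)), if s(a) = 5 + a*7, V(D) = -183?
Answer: 213230574046/1812733800410930557 + 39059962541209*√46409/1812733800410930557 ≈ 0.0046421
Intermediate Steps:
s(a) = 5 + 7*a
H = √46409 (H = √((5 + 7*(-148)) + 47440) = √((5 - 1036) + 47440) = √(-1031 + 47440) = √46409 ≈ 215.43)
1/(H + 1/(V(-279) - 12406/68236)) = 1/(√46409 + 1/(-183 - 12406/68236)) = 1/(√46409 + 1/(-183 - 12406*1/68236)) = 1/(√46409 + 1/(-183 - 6203/34118)) = 1/(√46409 + 1/(-6249797/34118)) = 1/(√46409 - 34118/6249797) = 1/(-34118/6249797 + √46409)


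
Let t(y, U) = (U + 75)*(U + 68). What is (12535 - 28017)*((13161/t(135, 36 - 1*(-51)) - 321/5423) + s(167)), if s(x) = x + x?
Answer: -117520256791811/22695255 ≈ -5.1782e+6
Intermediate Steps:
t(y, U) = (68 + U)*(75 + U) (t(y, U) = (75 + U)*(68 + U) = (68 + U)*(75 + U))
s(x) = 2*x
(12535 - 28017)*((13161/t(135, 36 - 1*(-51)) - 321/5423) + s(167)) = (12535 - 28017)*((13161/(5100 + (36 - 1*(-51))² + 143*(36 - 1*(-51))) - 321/5423) + 2*167) = -15482*((13161/(5100 + (36 + 51)² + 143*(36 + 51)) - 321*1/5423) + 334) = -15482*((13161/(5100 + 87² + 143*87) - 321/5423) + 334) = -15482*((13161/(5100 + 7569 + 12441) - 321/5423) + 334) = -15482*((13161/25110 - 321/5423) + 334) = -15482*((13161*(1/25110) - 321/5423) + 334) = -15482*((4387/8370 - 321/5423) + 334) = -15482*(21103931/45390510 + 334) = -15482*15181534271/45390510 = -117520256791811/22695255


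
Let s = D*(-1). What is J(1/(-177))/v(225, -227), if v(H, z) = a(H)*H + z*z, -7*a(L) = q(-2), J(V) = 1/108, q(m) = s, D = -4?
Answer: 7/38858724 ≈ 1.8014e-7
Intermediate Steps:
s = 4 (s = -4*(-1) = 4)
q(m) = 4
J(V) = 1/108
a(L) = -4/7 (a(L) = -⅐*4 = -4/7)
v(H, z) = z² - 4*H/7 (v(H, z) = -4*H/7 + z*z = -4*H/7 + z² = z² - 4*H/7)
J(1/(-177))/v(225, -227) = 1/(108*((-227)² - 4/7*225)) = 1/(108*(51529 - 900/7)) = 1/(108*(359803/7)) = (1/108)*(7/359803) = 7/38858724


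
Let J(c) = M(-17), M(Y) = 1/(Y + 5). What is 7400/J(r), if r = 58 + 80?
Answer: -88800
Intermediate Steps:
r = 138
M(Y) = 1/(5 + Y)
J(c) = -1/12 (J(c) = 1/(5 - 17) = 1/(-12) = -1/12)
7400/J(r) = 7400/(-1/12) = 7400*(-12) = -88800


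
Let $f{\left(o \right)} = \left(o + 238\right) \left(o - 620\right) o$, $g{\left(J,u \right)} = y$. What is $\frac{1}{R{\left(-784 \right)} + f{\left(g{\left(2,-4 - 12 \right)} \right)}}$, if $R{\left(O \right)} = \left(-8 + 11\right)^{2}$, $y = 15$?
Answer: $- \frac{1}{2295966} \approx -4.3555 \cdot 10^{-7}$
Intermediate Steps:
$R{\left(O \right)} = 9$ ($R{\left(O \right)} = 3^{2} = 9$)
$g{\left(J,u \right)} = 15$
$f{\left(o \right)} = o \left(-620 + o\right) \left(238 + o\right)$ ($f{\left(o \right)} = \left(238 + o\right) \left(-620 + o\right) o = \left(-620 + o\right) \left(238 + o\right) o = o \left(-620 + o\right) \left(238 + o\right)$)
$\frac{1}{R{\left(-784 \right)} + f{\left(g{\left(2,-4 - 12 \right)} \right)}} = \frac{1}{9 + 15 \left(-147560 + 15^{2} - 5730\right)} = \frac{1}{9 + 15 \left(-147560 + 225 - 5730\right)} = \frac{1}{9 + 15 \left(-153065\right)} = \frac{1}{9 - 2295975} = \frac{1}{-2295966} = - \frac{1}{2295966}$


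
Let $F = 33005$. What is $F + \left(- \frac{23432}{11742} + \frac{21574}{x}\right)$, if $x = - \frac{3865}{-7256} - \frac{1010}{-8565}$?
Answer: $\frac{165324892095565}{2498715213} \approx 66164.0$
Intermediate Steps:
$x = \frac{8086457}{12429528}$ ($x = \left(-3865\right) \left(- \frac{1}{7256}\right) - - \frac{202}{1713} = \frac{3865}{7256} + \frac{202}{1713} = \frac{8086457}{12429528} \approx 0.65058$)
$F + \left(- \frac{23432}{11742} + \frac{21574}{x}\right) = 33005 + \left(- \frac{23432}{11742} + \frac{21574}{\frac{8086457}{12429528}}\right) = 33005 + \left(\left(-23432\right) \frac{1}{11742} + 21574 \cdot \frac{12429528}{8086457}\right) = 33005 + \left(- \frac{11716}{5871} + \frac{268154637072}{8086457}\right) = 33005 + \frac{82854796490500}{2498715213} = \frac{165324892095565}{2498715213}$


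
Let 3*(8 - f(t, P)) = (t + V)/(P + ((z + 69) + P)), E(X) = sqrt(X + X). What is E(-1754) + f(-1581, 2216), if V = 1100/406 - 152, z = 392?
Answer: 8063315/993279 + 2*I*sqrt(877) ≈ 8.1179 + 59.228*I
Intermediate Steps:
E(X) = sqrt(2)*sqrt(X) (E(X) = sqrt(2*X) = sqrt(2)*sqrt(X))
V = -30306/203 (V = 1100*(1/406) - 152 = 550/203 - 152 = -30306/203 ≈ -149.29)
f(t, P) = 8 - (-30306/203 + t)/(3*(461 + 2*P)) (f(t, P) = 8 - (t - 30306/203)/(3*(P + ((392 + 69) + P))) = 8 - (-30306/203 + t)/(3*(P + (461 + P))) = 8 - (-30306/203 + t)/(3*(461 + 2*P)))
E(-1754) + f(-1581, 2216) = sqrt(2)*sqrt(-1754) + (2276298 - 203*(-1581) + 9744*2216)/(609*(461 + 2*2216)) = sqrt(2)*(I*sqrt(1754)) + (2276298 + 320943 + 21592704)/(609*(461 + 4432)) = 2*I*sqrt(877) + (1/609)*24189945/4893 = 2*I*sqrt(877) + (1/609)*(1/4893)*24189945 = 2*I*sqrt(877) + 8063315/993279 = 8063315/993279 + 2*I*sqrt(877)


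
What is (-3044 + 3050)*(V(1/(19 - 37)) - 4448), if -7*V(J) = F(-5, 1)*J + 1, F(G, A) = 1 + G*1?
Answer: -560470/21 ≈ -26689.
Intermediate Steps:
F(G, A) = 1 + G
V(J) = -⅐ + 4*J/7 (V(J) = -((1 - 5)*J + 1)/7 = -(-4*J + 1)/7 = -(1 - 4*J)/7 = -⅐ + 4*J/7)
(-3044 + 3050)*(V(1/(19 - 37)) - 4448) = (-3044 + 3050)*((-⅐ + 4/(7*(19 - 37))) - 4448) = 6*((-⅐ + (4/7)/(-18)) - 4448) = 6*((-⅐ + (4/7)*(-1/18)) - 4448) = 6*((-⅐ - 2/63) - 4448) = 6*(-11/63 - 4448) = 6*(-280235/63) = -560470/21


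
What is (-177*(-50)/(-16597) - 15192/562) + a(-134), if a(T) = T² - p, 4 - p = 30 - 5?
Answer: 83711801927/4663757 ≈ 17949.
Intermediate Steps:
p = -21 (p = 4 - (30 - 5) = 4 - 1*25 = 4 - 25 = -21)
a(T) = 21 + T² (a(T) = T² - 1*(-21) = T² + 21 = 21 + T²)
(-177*(-50)/(-16597) - 15192/562) + a(-134) = (-177*(-50)/(-16597) - 15192/562) + (21 + (-134)²) = (8850*(-1/16597) - 15192*1/562) + (21 + 17956) = (-8850/16597 - 7596/281) + 17977 = -128557662/4663757 + 17977 = 83711801927/4663757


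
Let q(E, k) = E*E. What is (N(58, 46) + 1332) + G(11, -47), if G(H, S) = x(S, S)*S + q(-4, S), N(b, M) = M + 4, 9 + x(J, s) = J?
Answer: 4030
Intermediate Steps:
x(J, s) = -9 + J
N(b, M) = 4 + M
q(E, k) = E²
G(H, S) = 16 + S*(-9 + S) (G(H, S) = (-9 + S)*S + (-4)² = S*(-9 + S) + 16 = 16 + S*(-9 + S))
(N(58, 46) + 1332) + G(11, -47) = ((4 + 46) + 1332) + (16 - 47*(-9 - 47)) = (50 + 1332) + (16 - 47*(-56)) = 1382 + (16 + 2632) = 1382 + 2648 = 4030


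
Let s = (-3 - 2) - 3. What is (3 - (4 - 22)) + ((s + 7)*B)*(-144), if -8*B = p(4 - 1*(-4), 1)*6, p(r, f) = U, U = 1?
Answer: -87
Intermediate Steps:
p(r, f) = 1
B = -¾ (B = -6/8 = -⅛*6 = -¾ ≈ -0.75000)
s = -8 (s = -5 - 3 = -8)
(3 - (4 - 22)) + ((s + 7)*B)*(-144) = (3 - (4 - 22)) + ((-8 + 7)*(-¾))*(-144) = (3 - 1*(-18)) - 1*(-¾)*(-144) = (3 + 18) + (¾)*(-144) = 21 - 108 = -87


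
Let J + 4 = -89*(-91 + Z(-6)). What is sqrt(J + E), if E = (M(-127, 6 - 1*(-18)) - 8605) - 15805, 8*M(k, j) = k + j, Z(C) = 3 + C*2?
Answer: 91*I*sqrt(30)/4 ≈ 124.61*I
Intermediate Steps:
Z(C) = 3 + 2*C
J = 8896 (J = -4 - 89*(-91 + (3 + 2*(-6))) = -4 - 89*(-91 + (3 - 12)) = -4 - 89*(-91 - 9) = -4 - 89*(-100) = -4 + 8900 = 8896)
M(k, j) = j/8 + k/8 (M(k, j) = (k + j)/8 = (j + k)/8 = j/8 + k/8)
E = -195383/8 (E = (((6 - 1*(-18))/8 + (1/8)*(-127)) - 8605) - 15805 = (((6 + 18)/8 - 127/8) - 8605) - 15805 = (((1/8)*24 - 127/8) - 8605) - 15805 = ((3 - 127/8) - 8605) - 15805 = (-103/8 - 8605) - 15805 = -68943/8 - 15805 = -195383/8 ≈ -24423.)
sqrt(J + E) = sqrt(8896 - 195383/8) = sqrt(-124215/8) = 91*I*sqrt(30)/4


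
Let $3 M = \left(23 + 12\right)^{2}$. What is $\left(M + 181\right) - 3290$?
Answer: $- \frac{8102}{3} \approx -2700.7$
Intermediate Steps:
$M = \frac{1225}{3}$ ($M = \frac{\left(23 + 12\right)^{2}}{3} = \frac{35^{2}}{3} = \frac{1}{3} \cdot 1225 = \frac{1225}{3} \approx 408.33$)
$\left(M + 181\right) - 3290 = \left(\frac{1225}{3} + 181\right) - 3290 = \frac{1768}{3} - 3290 = - \frac{8102}{3}$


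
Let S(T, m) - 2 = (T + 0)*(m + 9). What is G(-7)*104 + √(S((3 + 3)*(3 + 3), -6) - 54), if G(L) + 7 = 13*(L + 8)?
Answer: 624 + 2*√14 ≈ 631.48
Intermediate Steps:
G(L) = 97 + 13*L (G(L) = -7 + 13*(L + 8) = -7 + 13*(8 + L) = -7 + (104 + 13*L) = 97 + 13*L)
S(T, m) = 2 + T*(9 + m) (S(T, m) = 2 + (T + 0)*(m + 9) = 2 + T*(9 + m))
G(-7)*104 + √(S((3 + 3)*(3 + 3), -6) - 54) = (97 + 13*(-7))*104 + √((2 + 9*((3 + 3)*(3 + 3)) + ((3 + 3)*(3 + 3))*(-6)) - 54) = (97 - 91)*104 + √((2 + 9*(6*6) + (6*6)*(-6)) - 54) = 6*104 + √((2 + 9*36 + 36*(-6)) - 54) = 624 + √((2 + 324 - 216) - 54) = 624 + √(110 - 54) = 624 + √56 = 624 + 2*√14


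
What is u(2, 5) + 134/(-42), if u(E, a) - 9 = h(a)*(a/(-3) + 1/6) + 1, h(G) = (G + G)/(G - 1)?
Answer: 257/84 ≈ 3.0595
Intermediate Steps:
h(G) = 2*G/(-1 + G) (h(G) = (2*G)/(-1 + G) = 2*G/(-1 + G))
u(E, a) = 10 + 2*a*(⅙ - a/3)/(-1 + a) (u(E, a) = 9 + ((2*a/(-1 + a))*(a/(-3) + 1/6) + 1) = 9 + ((2*a/(-1 + a))*(a*(-⅓) + 1*(⅙)) + 1) = 9 + ((2*a/(-1 + a))*(-a/3 + ⅙) + 1) = 9 + ((2*a/(-1 + a))*(⅙ - a/3) + 1) = 9 + (2*a*(⅙ - a/3)/(-1 + a) + 1) = 9 + (1 + 2*a*(⅙ - a/3)/(-1 + a)) = 10 + 2*a*(⅙ - a/3)/(-1 + a))
u(2, 5) + 134/(-42) = (-30 - 2*5² + 31*5)/(3*(-1 + 5)) + 134/(-42) = (⅓)*(-30 - 2*25 + 155)/4 + 134*(-1/42) = (⅓)*(¼)*(-30 - 50 + 155) - 67/21 = (⅓)*(¼)*75 - 67/21 = 25/4 - 67/21 = 257/84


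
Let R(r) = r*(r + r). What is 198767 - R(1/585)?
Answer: 68023036573/342225 ≈ 1.9877e+5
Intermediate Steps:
R(r) = 2*r² (R(r) = r*(2*r) = 2*r²)
198767 - R(1/585) = 198767 - 2*(1/585)² = 198767 - 2/342225 = 68023036573/342225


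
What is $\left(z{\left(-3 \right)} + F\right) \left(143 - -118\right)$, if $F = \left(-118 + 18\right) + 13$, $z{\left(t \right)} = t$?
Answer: $-23490$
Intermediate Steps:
$F = -87$ ($F = -100 + 13 = -87$)
$\left(z{\left(-3 \right)} + F\right) \left(143 - -118\right) = \left(-3 - 87\right) \left(143 - -118\right) = - 90 \left(143 + 118\right) = \left(-90\right) 261 = -23490$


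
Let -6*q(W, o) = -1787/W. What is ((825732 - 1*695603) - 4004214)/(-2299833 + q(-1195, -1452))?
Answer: 27777189450/16489804397 ≈ 1.6845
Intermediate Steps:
q(W, o) = 1787/(6*W) (q(W, o) = -(-1787)/(6*W) = 1787/(6*W))
((825732 - 1*695603) - 4004214)/(-2299833 + q(-1195, -1452)) = ((825732 - 1*695603) - 4004214)/(-2299833 + (1787/6)/(-1195)) = ((825732 - 695603) - 4004214)/(-2299833 + (1787/6)*(-1/1195)) = (130129 - 4004214)/(-2299833 - 1787/7170) = -3874085/(-16489804397/7170) = -3874085*(-7170/16489804397) = 27777189450/16489804397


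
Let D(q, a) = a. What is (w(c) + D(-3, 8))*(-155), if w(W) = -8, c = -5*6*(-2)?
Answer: 0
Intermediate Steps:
c = 60 (c = -30*(-2) = 60)
(w(c) + D(-3, 8))*(-155) = (-8 + 8)*(-155) = 0*(-155) = 0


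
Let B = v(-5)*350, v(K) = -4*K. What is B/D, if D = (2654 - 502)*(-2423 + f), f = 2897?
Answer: 875/127506 ≈ 0.0068624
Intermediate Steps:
B = 7000 (B = -4*(-5)*350 = 20*350 = 7000)
D = 1020048 (D = (2654 - 502)*(-2423 + 2897) = 2152*474 = 1020048)
B/D = 7000/1020048 = 7000*(1/1020048) = 875/127506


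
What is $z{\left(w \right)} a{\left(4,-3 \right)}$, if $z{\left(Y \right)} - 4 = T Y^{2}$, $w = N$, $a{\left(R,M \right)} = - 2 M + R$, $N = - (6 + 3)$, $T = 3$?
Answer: $2470$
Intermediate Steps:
$N = -9$ ($N = \left(-1\right) 9 = -9$)
$a{\left(R,M \right)} = R - 2 M$
$w = -9$
$z{\left(Y \right)} = 4 + 3 Y^{2}$
$z{\left(w \right)} a{\left(4,-3 \right)} = \left(4 + 3 \left(-9\right)^{2}\right) \left(4 - -6\right) = \left(4 + 3 \cdot 81\right) \left(4 + 6\right) = \left(4 + 243\right) 10 = 247 \cdot 10 = 2470$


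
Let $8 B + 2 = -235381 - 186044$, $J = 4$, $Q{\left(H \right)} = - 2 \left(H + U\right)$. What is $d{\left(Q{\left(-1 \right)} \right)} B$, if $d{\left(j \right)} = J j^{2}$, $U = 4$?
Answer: $-7585686$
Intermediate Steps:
$Q{\left(H \right)} = -8 - 2 H$ ($Q{\left(H \right)} = - 2 \left(H + 4\right) = - 2 \left(4 + H\right) = -8 - 2 H$)
$d{\left(j \right)} = 4 j^{2}$
$B = - \frac{421427}{8}$ ($B = - \frac{1}{4} + \frac{-235381 - 186044}{8} = - \frac{1}{4} + \frac{1}{8} \left(-421425\right) = - \frac{1}{4} - \frac{421425}{8} = - \frac{421427}{8} \approx -52678.0$)
$d{\left(Q{\left(-1 \right)} \right)} B = 4 \left(-8 - -2\right)^{2} \left(- \frac{421427}{8}\right) = 4 \left(-8 + 2\right)^{2} \left(- \frac{421427}{8}\right) = 4 \left(-6\right)^{2} \left(- \frac{421427}{8}\right) = 4 \cdot 36 \left(- \frac{421427}{8}\right) = 144 \left(- \frac{421427}{8}\right) = -7585686$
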